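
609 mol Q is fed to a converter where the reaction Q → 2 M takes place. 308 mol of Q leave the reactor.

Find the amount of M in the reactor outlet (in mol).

602 mol

For Q: n = n₀ − 1ξ → 308 = 609 − 1ξ, giving ξ = 301 mol.
Outlet amounts (n = n₀ + ν ξ):
  Q: 609 − 1(301) = 308
  M: 0 + 2(301) = 602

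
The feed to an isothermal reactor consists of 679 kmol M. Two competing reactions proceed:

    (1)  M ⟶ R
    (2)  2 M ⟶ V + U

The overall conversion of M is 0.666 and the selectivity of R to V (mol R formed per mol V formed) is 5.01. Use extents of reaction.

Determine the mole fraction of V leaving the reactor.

0.095

Conversion of M: M consumed = 0.666 × 679 = 452.2 kmol = 1ξ₁ + 2ξ₂.
Selectivity: 1ξ₁ / (1ξ₂) = 5.01 → ξ₁ = 5.01 ξ₂.
Substitute: (1·5.01 + 2) ξ₂ = 452.2 → ξ₂ = 64.51 kmol, ξ₁ = 323.2 kmol.
Outlet amounts (n = n₀ + Σ ν·ξ):
  M: 679 − 1(323.2) − 2(64.51) = 226.8
  R: 0 + 1(323.2) = 323.2
  V: 0 + 1(64.51) = 64.51
  U: 0 + 1(64.51) = 64.51
Total out = 679 kmol; y_V = 64.51 / 679 = 0.09501.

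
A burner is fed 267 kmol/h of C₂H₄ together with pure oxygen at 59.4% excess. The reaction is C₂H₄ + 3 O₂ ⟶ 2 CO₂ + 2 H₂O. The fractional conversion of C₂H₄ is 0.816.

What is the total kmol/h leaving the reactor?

Stoichiometric O₂ = 3 × 267 = 801 kmol/h; O₂ fed = 801 × 1.594 = 1277 kmol/h.
Fuel reacted = 0.816 × 267 → ξ = 217.9 kmol/h.
Outlet (n = n₀ + ν ξ):
  C₂H₄: 267 − 1(217.9) = 49.13
  O₂: 1277 − 3(217.9) = 623.2
  CO₂: 0 + 2(217.9) = 435.7
  H₂O: 0 + 2(217.9) = 435.7
Total out = 49.13 + 623.2 + 435.7 + 435.7 = 1544 kmol/h.

1540 kmol/h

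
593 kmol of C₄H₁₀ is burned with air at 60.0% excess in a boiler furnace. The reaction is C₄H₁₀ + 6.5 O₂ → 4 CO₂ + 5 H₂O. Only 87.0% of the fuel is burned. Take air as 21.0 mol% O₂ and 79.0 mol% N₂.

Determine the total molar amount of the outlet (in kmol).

30700 kmol

Stoichiometric O₂ = 6.5 × 593 = 3854 kmol; O₂ fed = 3854 × 1.600 = 6167 kmol.
N₂ fed = 6167 × 79/21 = 23200 kmol.
Fuel reacted = 0.87 × 593 → ξ = 515.9 kmol.
Outlet (n = n₀ + ν ξ):
  C₄H₁₀: 593 − 1(515.9) = 77.09
  O₂: 6167 − 6.5(515.9) = 2814
  N₂: 23200 (inert)
  CO₂: 0 + 4(515.9) = 2064
  H₂O: 0 + 5(515.9) = 2580
Total out = 77.09 + 2814 + 23200 + 2064 + 2580 = 30730 kmol.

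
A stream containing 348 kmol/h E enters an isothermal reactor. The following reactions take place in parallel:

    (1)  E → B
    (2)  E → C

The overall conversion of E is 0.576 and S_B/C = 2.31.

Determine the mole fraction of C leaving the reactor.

Conversion of E: E consumed = 0.576 × 348 = 200.4 kmol/h = 1ξ₁ + 1ξ₂.
Selectivity: 1ξ₁ / (1ξ₂) = 2.31 → ξ₁ = 2.31 ξ₂.
Substitute: (1·2.31 + 1) ξ₂ = 200.4 → ξ₂ = 60.56 kmol/h, ξ₁ = 139.9 kmol/h.
Outlet amounts (n = n₀ + Σ ν·ξ):
  E: 348 − 1(139.9) − 1(60.56) = 147.6
  B: 0 + 1(139.9) = 139.9
  C: 0 + 1(60.56) = 60.56
Total out = 348 kmol/h; y_C = 60.56 / 348 = 0.174.

0.174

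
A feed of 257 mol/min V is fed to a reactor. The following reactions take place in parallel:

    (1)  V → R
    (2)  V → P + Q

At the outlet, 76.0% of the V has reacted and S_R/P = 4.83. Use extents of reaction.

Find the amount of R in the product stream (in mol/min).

162 mol/min

Conversion of V: V consumed = 0.76 × 257 = 195.3 mol/min = 1ξ₁ + 1ξ₂.
Selectivity: 1ξ₁ / (1ξ₂) = 4.83 → ξ₁ = 4.83 ξ₂.
Substitute: (1·4.83 + 1) ξ₂ = 195.3 → ξ₂ = 33.5 mol/min, ξ₁ = 161.8 mol/min.
Outlet amounts (n = n₀ + Σ ν·ξ):
  V: 257 − 1(161.8) − 1(33.5) = 61.68
  R: 0 + 1(161.8) = 161.8
  P: 0 + 1(33.5) = 33.5
  Q: 0 + 1(33.5) = 33.5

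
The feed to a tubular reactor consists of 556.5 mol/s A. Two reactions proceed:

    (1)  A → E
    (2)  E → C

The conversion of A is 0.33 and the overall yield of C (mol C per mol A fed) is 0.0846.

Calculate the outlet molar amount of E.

137 mol/s

Conversion of A: A consumed = 1ξ₁ = 0.33 × 556.5 → ξ₁ = 183.6 mol/s.
Yield of C: 1ξ₂ / 556.5 = 0.0846 → ξ₂ = 47.08 mol/s.
Outlet amounts (n = n₀ + Σ ν·ξ):
  A: 556.5 − 1(183.6) = 372.9
  E: 0 + 1(183.6) − 1(47.08) = 136.6
  C: 0 + 1(47.08) = 47.08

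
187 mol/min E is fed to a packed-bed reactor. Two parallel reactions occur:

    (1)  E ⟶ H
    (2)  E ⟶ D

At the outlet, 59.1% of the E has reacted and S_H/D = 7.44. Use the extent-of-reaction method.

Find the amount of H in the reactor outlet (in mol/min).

97.4 mol/min

Conversion of E: E consumed = 0.591 × 187 = 110.5 mol/min = 1ξ₁ + 1ξ₂.
Selectivity: 1ξ₁ / (1ξ₂) = 7.44 → ξ₁ = 7.44 ξ₂.
Substitute: (1·7.44 + 1) ξ₂ = 110.5 → ξ₂ = 13.09 mol/min, ξ₁ = 97.42 mol/min.
Outlet amounts (n = n₀ + Σ ν·ξ):
  E: 187 − 1(97.42) − 1(13.09) = 76.48
  H: 0 + 1(97.42) = 97.42
  D: 0 + 1(13.09) = 13.09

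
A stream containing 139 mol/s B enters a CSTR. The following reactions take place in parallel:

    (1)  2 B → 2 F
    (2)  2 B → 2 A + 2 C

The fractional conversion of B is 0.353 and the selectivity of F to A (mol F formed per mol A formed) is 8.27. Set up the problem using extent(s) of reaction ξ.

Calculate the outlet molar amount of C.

Conversion of B: B consumed = 0.353 × 139 = 49.07 mol/s = 2ξ₁ + 2ξ₂.
Selectivity: 2ξ₁ / (2ξ₂) = 8.27 → ξ₁ = 8.27 ξ₂.
Substitute: (2·8.27 + 2) ξ₂ = 49.07 → ξ₂ = 2.647 mol/s, ξ₁ = 21.89 mol/s.
Outlet amounts (n = n₀ + Σ ν·ξ):
  B: 139 − 2(21.89) − 2(2.647) = 89.93
  F: 0 + 2(21.89) = 43.77
  A: 0 + 2(2.647) = 5.293
  C: 0 + 2(2.647) = 5.293

5.29 mol/s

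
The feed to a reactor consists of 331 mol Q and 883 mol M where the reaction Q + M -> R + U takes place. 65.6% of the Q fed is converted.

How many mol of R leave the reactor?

Q reacted = 0.656 × 331 = 217.1 mol; ν_Q = −1, so ξ = 217.1/1 = 217.1 mol.
Outlet amounts (n = n₀ + ν ξ):
  Q: 331 − 1(217.1) = 113.9
  M: 883 − 1(217.1) = 665.9
  R: 0 + 1(217.1) = 217.1
  U: 0 + 1(217.1) = 217.1

217 mol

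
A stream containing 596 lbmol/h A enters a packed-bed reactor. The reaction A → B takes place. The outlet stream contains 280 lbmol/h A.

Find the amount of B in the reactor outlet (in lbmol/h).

For A: n = n₀ − 1ξ → 280 = 596 − 1ξ, giving ξ = 316 lbmol/h.
Outlet amounts (n = n₀ + ν ξ):
  A: 596 − 1(316) = 280
  B: 0 + 1(316) = 316

316 lbmol/h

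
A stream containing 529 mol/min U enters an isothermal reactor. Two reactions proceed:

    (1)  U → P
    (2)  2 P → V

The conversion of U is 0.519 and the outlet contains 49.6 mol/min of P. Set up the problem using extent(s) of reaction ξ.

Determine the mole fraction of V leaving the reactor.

0.27

Conversion of U: U consumed = 1ξ₁ = 0.519 × 529 → ξ₁ = 274.6 mol/min.
P balance: n_P = 0 + 1ξ₁ − 2ξ₂ = 49.6 → ξ₂ = (1·274.6 − 49.6)/2 = 112.5 mol/min.
Outlet amounts (n = n₀ + Σ ν·ξ):
  U: 529 − 1(274.6) = 254.4
  P: 0 + 1(274.6) − 2(112.5) = 49.6
  V: 0 + 1(112.5) = 112.5
Total out = 416.5 mol/min; y_V = 112.5 / 416.5 = 0.27.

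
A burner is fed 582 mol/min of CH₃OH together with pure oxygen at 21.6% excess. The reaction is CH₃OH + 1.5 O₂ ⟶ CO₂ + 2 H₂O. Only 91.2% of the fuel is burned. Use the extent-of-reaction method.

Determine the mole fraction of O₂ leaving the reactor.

0.139

Stoichiometric O₂ = 1.5 × 582 = 873 mol/min; O₂ fed = 873 × 1.216 = 1062 mol/min.
Fuel reacted = 0.912 × 582 → ξ = 530.8 mol/min.
Outlet (n = n₀ + ν ξ):
  CH₃OH: 582 − 1(530.8) = 51.22
  O₂: 1062 − 1.5(530.8) = 265.4
  CO₂: 0 + 1(530.8) = 530.8
  H₂O: 0 + 2(530.8) = 1062
Total out = 1909 mol/min; y_O₂ = 265.4 / 1909 = 0.139.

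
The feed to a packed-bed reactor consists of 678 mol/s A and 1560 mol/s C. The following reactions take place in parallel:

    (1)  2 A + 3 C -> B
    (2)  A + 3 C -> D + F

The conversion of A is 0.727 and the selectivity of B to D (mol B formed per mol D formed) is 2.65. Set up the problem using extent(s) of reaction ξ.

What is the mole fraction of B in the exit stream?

Conversion of A: A consumed = 0.727 × 678 = 492.9 mol/s = 2ξ₁ + 1ξ₂.
Selectivity: 1ξ₁ / (1ξ₂) = 2.65 → ξ₁ = 2.65 ξ₂.
Substitute: (2·2.65 + 1) ξ₂ = 492.9 → ξ₂ = 78.24 mol/s, ξ₁ = 207.3 mol/s.
Outlet amounts (n = n₀ + Σ ν·ξ):
  A: 678 − 2(207.3) − 1(78.24) = 185.1
  C: 1560 − 3(207.3) − 3(78.24) = 703.3
  B: 0 + 1(207.3) = 207.3
  D: 0 + 1(78.24) = 78.24
  F: 0 + 1(78.24) = 78.24
Total out = 1252 mol/s; y_B = 207.3 / 1252 = 0.1656.

0.166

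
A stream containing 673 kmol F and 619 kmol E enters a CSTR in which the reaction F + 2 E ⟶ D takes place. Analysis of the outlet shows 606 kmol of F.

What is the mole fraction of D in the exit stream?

0.0579

For F: n = n₀ − 1ξ → 606 = 673 − 1ξ, giving ξ = 67 kmol.
Outlet amounts (n = n₀ + ν ξ):
  F: 673 − 1(67) = 606
  E: 619 − 2(67) = 485
  D: 0 + 1(67) = 67
Total out = 1158 kmol; y_D = 67 / 1158 = 0.05786.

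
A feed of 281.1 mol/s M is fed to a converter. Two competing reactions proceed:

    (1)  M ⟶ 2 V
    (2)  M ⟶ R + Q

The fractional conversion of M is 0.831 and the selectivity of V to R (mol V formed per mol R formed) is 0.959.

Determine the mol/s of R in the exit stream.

Conversion of M: M consumed = 0.831 × 281.1 = 233.6 mol/s = 1ξ₁ + 1ξ₂.
Selectivity: 2ξ₁ / (1ξ₂) = 0.959 → ξ₁ = 0.4795 ξ₂.
Substitute: (1·0.4795 + 1) ξ₂ = 233.6 → ξ₂ = 157.9 mol/s, ξ₁ = 75.71 mol/s.
Outlet amounts (n = n₀ + Σ ν·ξ):
  M: 281.1 − 1(75.71) − 1(157.9) = 47.51
  V: 0 + 2(75.71) = 151.4
  R: 0 + 1(157.9) = 157.9
  Q: 0 + 1(157.9) = 157.9

158 mol/s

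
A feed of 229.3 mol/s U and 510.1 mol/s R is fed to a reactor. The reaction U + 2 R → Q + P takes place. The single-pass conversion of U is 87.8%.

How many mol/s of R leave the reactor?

107 mol/s

U reacted = 0.878 × 229.3 = 201.3 mol/s; ν_U = −1, so ξ = 201.3/1 = 201.3 mol/s.
Outlet amounts (n = n₀ + ν ξ):
  U: 229.3 − 1(201.3) = 27.97
  R: 510.1 − 2(201.3) = 107.4
  Q: 0 + 1(201.3) = 201.3
  P: 0 + 1(201.3) = 201.3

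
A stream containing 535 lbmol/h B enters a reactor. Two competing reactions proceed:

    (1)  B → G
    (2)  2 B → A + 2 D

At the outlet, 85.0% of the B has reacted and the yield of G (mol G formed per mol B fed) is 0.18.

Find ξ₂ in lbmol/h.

Yield of G: 1ξ₁ / 535 = 0.18 → ξ₁ = 96.3 lbmol/h.
Conversion of B: 1ξ₁ + 2ξ₂ = 0.85 × 535 = 454.8 → ξ₂ = 179.2 lbmol/h.
Outlet amounts (n = n₀ + Σ ν·ξ):
  B: 535 − 1(96.3) − 2(179.2) = 80.25
  G: 0 + 1(96.3) = 96.3
  A: 0 + 1(179.2) = 179.2
  D: 0 + 2(179.2) = 358.4

ξ₂ = 179 lbmol/h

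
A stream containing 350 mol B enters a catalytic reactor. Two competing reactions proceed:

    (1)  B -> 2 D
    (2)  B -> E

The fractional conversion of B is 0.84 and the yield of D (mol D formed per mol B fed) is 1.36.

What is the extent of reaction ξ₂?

ξ₂ = 56 mol

Yield of D: 2ξ₁ / 350 = 1.36 → ξ₁ = 238 mol.
Conversion of B: 1ξ₁ + 1ξ₂ = 0.84 × 350 = 294 → ξ₂ = 56 mol.
Outlet amounts (n = n₀ + Σ ν·ξ):
  B: 350 − 1(238) − 1(56) = 56
  D: 0 + 2(238) = 476
  E: 0 + 1(56) = 56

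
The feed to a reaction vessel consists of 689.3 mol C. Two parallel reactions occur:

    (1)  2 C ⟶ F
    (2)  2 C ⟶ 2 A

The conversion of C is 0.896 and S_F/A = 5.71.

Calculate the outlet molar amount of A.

49.7 mol

Conversion of C: C consumed = 0.896 × 689.3 = 617.6 mol = 2ξ₁ + 2ξ₂.
Selectivity: 1ξ₁ / (2ξ₂) = 5.71 → ξ₁ = 11.42 ξ₂.
Substitute: (2·11.42 + 2) ξ₂ = 617.6 → ξ₂ = 24.86 mol, ξ₁ = 283.9 mol.
Outlet amounts (n = n₀ + Σ ν·ξ):
  C: 689.3 − 2(283.9) − 2(24.86) = 71.69
  F: 0 + 1(283.9) = 283.9
  A: 0 + 2(24.86) = 49.73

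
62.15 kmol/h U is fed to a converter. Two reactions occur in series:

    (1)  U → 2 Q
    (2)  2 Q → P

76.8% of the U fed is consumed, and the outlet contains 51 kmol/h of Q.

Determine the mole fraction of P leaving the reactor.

Conversion of U: U consumed = 1ξ₁ = 0.768 × 62.15 → ξ₁ = 47.73 kmol/h.
Q balance: n_Q = 0 + 2ξ₁ − 2ξ₂ = 51 → ξ₂ = (2·47.73 − 51)/2 = 22.23 kmol/h.
Outlet amounts (n = n₀ + Σ ν·ξ):
  U: 62.15 − 1(47.73) = 14.42
  Q: 0 + 2(47.73) − 2(22.23) = 51
  P: 0 + 1(22.23) = 22.23
Total out = 87.65 kmol/h; y_P = 22.23 / 87.65 = 0.2536.

0.254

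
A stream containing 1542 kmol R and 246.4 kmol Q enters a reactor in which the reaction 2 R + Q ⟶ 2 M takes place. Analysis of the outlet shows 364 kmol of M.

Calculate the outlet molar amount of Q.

For M: n = n₀ + 2ξ → 364 = 0 + 2ξ, giving ξ = 182 kmol.
Outlet amounts (n = n₀ + ν ξ):
  R: 1542 − 2(182) = 1178
  Q: 246.4 − 1(182) = 64.4
  M: 0 + 2(182) = 364

64.4 kmol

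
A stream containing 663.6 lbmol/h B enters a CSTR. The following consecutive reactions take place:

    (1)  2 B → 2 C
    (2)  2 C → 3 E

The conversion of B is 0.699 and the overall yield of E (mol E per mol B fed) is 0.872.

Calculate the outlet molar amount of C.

78.1 lbmol/h

Conversion of B: B consumed = 2ξ₁ = 0.699 × 663.6 → ξ₁ = 231.9 lbmol/h.
Yield of E: 3ξ₂ / 663.6 = 0.872 → ξ₂ = 192.9 lbmol/h.
Outlet amounts (n = n₀ + Σ ν·ξ):
  B: 663.6 − 2(231.9) = 199.7
  C: 0 + 2(231.9) − 2(192.9) = 78.08
  E: 0 + 3(192.9) = 578.7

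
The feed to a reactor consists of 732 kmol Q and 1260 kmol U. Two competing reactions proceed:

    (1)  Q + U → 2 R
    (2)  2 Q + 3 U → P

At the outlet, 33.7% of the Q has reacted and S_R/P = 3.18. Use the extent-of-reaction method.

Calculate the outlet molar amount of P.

Conversion of Q: Q consumed = 0.337 × 732 = 246.7 kmol = 1ξ₁ + 2ξ₂.
Selectivity: 2ξ₁ / (1ξ₂) = 3.18 → ξ₁ = 1.59 ξ₂.
Substitute: (1·1.59 + 2) ξ₂ = 246.7 → ξ₂ = 68.71 kmol, ξ₁ = 109.3 kmol.
Outlet amounts (n = n₀ + Σ ν·ξ):
  Q: 732 − 1(109.3) − 2(68.71) = 485.3
  U: 1260 − 1(109.3) − 3(68.71) = 944.6
  R: 0 + 2(109.3) = 218.5
  P: 0 + 1(68.71) = 68.71

68.7 kmol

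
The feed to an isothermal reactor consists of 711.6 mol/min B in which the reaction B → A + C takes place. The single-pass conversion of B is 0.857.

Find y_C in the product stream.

B reacted = 0.857 × 711.6 = 609.8 mol/min; ν_B = −1, so ξ = 609.8/1 = 609.8 mol/min.
Outlet amounts (n = n₀ + ν ξ):
  B: 711.6 − 1(609.8) = 101.8
  A: 0 + 1(609.8) = 609.8
  C: 0 + 1(609.8) = 609.8
Total out = 1321 mol/min; y_C = 609.8 / 1321 = 0.4615.

0.461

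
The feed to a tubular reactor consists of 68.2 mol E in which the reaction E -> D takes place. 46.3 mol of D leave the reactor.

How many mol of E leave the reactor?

For D: n = n₀ + 1ξ → 46.3 = 0 + 1ξ, giving ξ = 46.3 mol.
Outlet amounts (n = n₀ + ν ξ):
  E: 68.2 − 1(46.3) = 21.9
  D: 0 + 1(46.3) = 46.3

21.9 mol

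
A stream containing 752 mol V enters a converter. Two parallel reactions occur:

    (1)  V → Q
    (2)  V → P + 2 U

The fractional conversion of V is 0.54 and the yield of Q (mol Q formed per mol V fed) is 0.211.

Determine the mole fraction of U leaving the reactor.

0.397

Yield of Q: 1ξ₁ / 752 = 0.211 → ξ₁ = 158.7 mol.
Conversion of V: 1ξ₁ + 1ξ₂ = 0.54 × 752 = 406.1 → ξ₂ = 247.4 mol.
Outlet amounts (n = n₀ + Σ ν·ξ):
  V: 752 − 1(158.7) − 1(247.4) = 345.9
  Q: 0 + 1(158.7) = 158.7
  P: 0 + 1(247.4) = 247.4
  U: 0 + 2(247.4) = 494.8
Total out = 1247 mol; y_U = 494.8 / 1247 = 0.3969.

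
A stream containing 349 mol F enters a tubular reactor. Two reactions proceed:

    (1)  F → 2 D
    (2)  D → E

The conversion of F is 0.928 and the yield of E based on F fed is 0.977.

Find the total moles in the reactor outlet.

Conversion of F: F consumed = 1ξ₁ = 0.928 × 349 → ξ₁ = 323.9 mol.
Yield of E: 1ξ₂ / 349 = 0.977 → ξ₂ = 341 mol.
Outlet amounts (n = n₀ + Σ ν·ξ):
  F: 349 − 1(323.9) = 25.13
  D: 0 + 2(323.9) − 1(341) = 306.8
  E: 0 + 1(341) = 341
Total out = 25.13 + 306.8 + 341 = 672.9 mol.

673 mol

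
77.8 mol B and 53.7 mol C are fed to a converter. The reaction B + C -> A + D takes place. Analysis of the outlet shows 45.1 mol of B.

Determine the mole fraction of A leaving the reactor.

0.249

For B: n = n₀ − 1ξ → 45.1 = 77.8 − 1ξ, giving ξ = 32.7 mol.
Outlet amounts (n = n₀ + ν ξ):
  B: 77.8 − 1(32.7) = 45.1
  C: 53.7 − 1(32.7) = 21
  A: 0 + 1(32.7) = 32.7
  D: 0 + 1(32.7) = 32.7
Total out = 131.5 mol; y_A = 32.7 / 131.5 = 0.2487.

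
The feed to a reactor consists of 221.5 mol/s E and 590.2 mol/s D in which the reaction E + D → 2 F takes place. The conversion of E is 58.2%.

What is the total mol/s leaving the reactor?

E reacted = 0.582 × 221.5 = 128.9 mol/s; ν_E = −1, so ξ = 128.9/1 = 128.9 mol/s.
Outlet amounts (n = n₀ + ν ξ):
  E: 221.5 − 1(128.9) = 92.59
  D: 590.2 − 1(128.9) = 461.3
  F: 0 + 2(128.9) = 257.8
Total out = 92.59 + 461.3 + 257.8 = 811.7 mol/s.

812 mol/s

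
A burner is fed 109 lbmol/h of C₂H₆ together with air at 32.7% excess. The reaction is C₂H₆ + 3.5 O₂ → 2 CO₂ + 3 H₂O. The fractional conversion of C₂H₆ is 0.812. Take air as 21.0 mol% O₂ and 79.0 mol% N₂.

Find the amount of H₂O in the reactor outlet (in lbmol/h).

266 lbmol/h

Stoichiometric O₂ = 3.5 × 109 = 381.5 lbmol/h; O₂ fed = 381.5 × 1.327 = 506.3 lbmol/h.
N₂ fed = 506.3 × 79/21 = 1904 lbmol/h.
Fuel reacted = 0.812 × 109 → ξ = 88.51 lbmol/h.
Outlet (n = n₀ + ν ξ):
  C₂H₆: 109 − 1(88.51) = 20.49
  O₂: 506.3 − 3.5(88.51) = 196.5
  N₂: 1904 (inert)
  CO₂: 0 + 2(88.51) = 177
  H₂O: 0 + 3(88.51) = 265.5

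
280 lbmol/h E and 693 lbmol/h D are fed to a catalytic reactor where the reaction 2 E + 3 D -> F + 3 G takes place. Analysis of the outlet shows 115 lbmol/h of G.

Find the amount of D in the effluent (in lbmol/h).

578 lbmol/h

For G: n = n₀ + 3ξ → 115 = 0 + 3ξ, giving ξ = 38.33 lbmol/h.
Outlet amounts (n = n₀ + ν ξ):
  E: 280 − 2(38.33) = 203.3
  D: 693 − 3(38.33) = 578
  F: 0 + 1(38.33) = 38.33
  G: 0 + 3(38.33) = 115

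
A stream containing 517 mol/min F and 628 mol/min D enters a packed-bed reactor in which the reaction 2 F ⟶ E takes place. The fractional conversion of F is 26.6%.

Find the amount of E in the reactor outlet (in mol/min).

68.8 mol/min

F reacted = 0.266 × 517 = 137.5 mol/min; ν_F = −2, so ξ = 137.5/2 = 68.76 mol/min.
Outlet amounts (n = n₀ + ν ξ):
  F: 517 − 2(68.76) = 379.5
  E: 0 + 1(68.76) = 68.76
  D: 628 (inert)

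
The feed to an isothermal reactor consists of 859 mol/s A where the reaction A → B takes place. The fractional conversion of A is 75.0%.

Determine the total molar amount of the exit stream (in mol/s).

859 mol/s

A reacted = 0.75 × 859 = 644.2 mol/s; ν_A = −1, so ξ = 644.2/1 = 644.2 mol/s.
Outlet amounts (n = n₀ + ν ξ):
  A: 859 − 1(644.2) = 214.8
  B: 0 + 1(644.2) = 644.2
Total out = 214.8 + 644.2 = 859 mol/s.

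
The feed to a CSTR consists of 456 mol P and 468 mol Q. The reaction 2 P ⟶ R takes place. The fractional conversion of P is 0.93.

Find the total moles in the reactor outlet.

P reacted = 0.93 × 456 = 424.1 mol; ν_P = −2, so ξ = 424.1/2 = 212 mol.
Outlet amounts (n = n₀ + ν ξ):
  P: 456 − 2(212) = 31.92
  R: 0 + 1(212) = 212
  Q: 468 (inert)
Total out = 31.92 + 212 + 468 = 712 mol.

712 mol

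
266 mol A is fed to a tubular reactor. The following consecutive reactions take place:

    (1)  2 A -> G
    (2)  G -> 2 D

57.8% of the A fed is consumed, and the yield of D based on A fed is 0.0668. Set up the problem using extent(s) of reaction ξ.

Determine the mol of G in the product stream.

Conversion of A: A consumed = 2ξ₁ = 0.578 × 266 → ξ₁ = 76.87 mol.
Yield of D: 2ξ₂ / 266 = 0.0668 → ξ₂ = 8.884 mol.
Outlet amounts (n = n₀ + Σ ν·ξ):
  A: 266 − 2(76.87) = 112.3
  G: 0 + 1(76.87) − 1(8.884) = 67.99
  D: 0 + 2(8.884) = 17.77

68 mol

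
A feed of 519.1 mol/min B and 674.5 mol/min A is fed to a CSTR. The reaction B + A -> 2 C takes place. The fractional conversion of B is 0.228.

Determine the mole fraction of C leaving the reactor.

0.198

B reacted = 0.228 × 519.1 = 118.4 mol/min; ν_B = −1, so ξ = 118.4/1 = 118.4 mol/min.
Outlet amounts (n = n₀ + ν ξ):
  B: 519.1 − 1(118.4) = 400.7
  A: 674.5 − 1(118.4) = 556.1
  C: 0 + 2(118.4) = 236.7
Total out = 1194 mol/min; y_C = 236.7 / 1194 = 0.1983.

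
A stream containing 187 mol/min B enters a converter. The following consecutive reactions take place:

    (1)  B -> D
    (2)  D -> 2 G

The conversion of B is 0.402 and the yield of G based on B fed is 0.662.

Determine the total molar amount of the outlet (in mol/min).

Conversion of B: B consumed = 1ξ₁ = 0.402 × 187 → ξ₁ = 75.17 mol/min.
Yield of G: 2ξ₂ / 187 = 0.662 → ξ₂ = 61.9 mol/min.
Outlet amounts (n = n₀ + Σ ν·ξ):
  B: 187 − 1(75.17) = 111.8
  D: 0 + 1(75.17) − 1(61.9) = 13.28
  G: 0 + 2(61.9) = 123.8
Total out = 111.8 + 13.28 + 123.8 = 248.9 mol/min.

249 mol/min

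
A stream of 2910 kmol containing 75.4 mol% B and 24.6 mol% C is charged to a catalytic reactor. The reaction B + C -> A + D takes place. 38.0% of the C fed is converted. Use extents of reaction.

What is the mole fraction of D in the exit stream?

C reacted = 0.38 × 715.9 = 272 kmol; ν_C = −1, so ξ = 272/1 = 272 kmol.
Outlet amounts (n = n₀ + ν ξ):
  B: 2194 − 1(272) = 1922
  C: 715.9 − 1(272) = 443.8
  A: 0 + 1(272) = 272
  D: 0 + 1(272) = 272
Total out = 2910 kmol; y_D = 272 / 2910 = 0.09348.

0.0935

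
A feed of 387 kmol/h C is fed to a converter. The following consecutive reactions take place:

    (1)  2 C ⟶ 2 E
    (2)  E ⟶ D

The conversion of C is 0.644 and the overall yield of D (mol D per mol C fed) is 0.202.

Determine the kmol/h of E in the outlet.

Conversion of C: C consumed = 2ξ₁ = 0.644 × 387 → ξ₁ = 124.6 kmol/h.
Yield of D: 1ξ₂ / 387 = 0.202 → ξ₂ = 78.17 kmol/h.
Outlet amounts (n = n₀ + Σ ν·ξ):
  C: 387 − 2(124.6) = 137.8
  E: 0 + 2(124.6) − 1(78.17) = 171.1
  D: 0 + 1(78.17) = 78.17

171 kmol/h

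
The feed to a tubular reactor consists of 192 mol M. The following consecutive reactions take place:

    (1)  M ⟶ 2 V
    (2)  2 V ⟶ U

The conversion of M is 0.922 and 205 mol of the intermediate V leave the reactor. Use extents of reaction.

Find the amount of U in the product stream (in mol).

Conversion of M: M consumed = 1ξ₁ = 0.922 × 192 → ξ₁ = 177 mol.
V balance: n_V = 0 + 2ξ₁ − 2ξ₂ = 205 → ξ₂ = (2·177 − 205)/2 = 74.52 mol.
Outlet amounts (n = n₀ + Σ ν·ξ):
  M: 192 − 1(177) = 14.98
  V: 0 + 2(177) − 2(74.52) = 205
  U: 0 + 1(74.52) = 74.52

74.5 mol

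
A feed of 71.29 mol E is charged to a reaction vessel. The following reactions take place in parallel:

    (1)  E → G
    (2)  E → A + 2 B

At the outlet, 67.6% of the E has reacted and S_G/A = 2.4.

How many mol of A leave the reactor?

Conversion of E: E consumed = 0.676 × 71.29 = 48.19 mol = 1ξ₁ + 1ξ₂.
Selectivity: 1ξ₁ / (1ξ₂) = 2.4 → ξ₁ = 2.4 ξ₂.
Substitute: (1·2.4 + 1) ξ₂ = 48.19 → ξ₂ = 14.17 mol, ξ₁ = 34.02 mol.
Outlet amounts (n = n₀ + Σ ν·ξ):
  E: 71.29 − 1(34.02) − 1(14.17) = 23.1
  G: 0 + 1(34.02) = 34.02
  A: 0 + 1(14.17) = 14.17
  B: 0 + 2(14.17) = 28.35

14.2 mol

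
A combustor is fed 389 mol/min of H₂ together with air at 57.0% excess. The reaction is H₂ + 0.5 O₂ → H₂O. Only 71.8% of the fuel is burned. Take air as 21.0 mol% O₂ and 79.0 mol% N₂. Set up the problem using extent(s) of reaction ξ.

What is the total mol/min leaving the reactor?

Stoichiometric O₂ = 0.5 × 389 = 194.5 mol/min; O₂ fed = 194.5 × 1.570 = 305.4 mol/min.
N₂ fed = 305.4 × 79/21 = 1149 mol/min.
Fuel reacted = 0.718 × 389 → ξ = 279.3 mol/min.
Outlet (n = n₀ + ν ξ):
  H₂: 389 − 1(279.3) = 109.7
  O₂: 305.4 − 0.5(279.3) = 165.7
  N₂: 1149 (inert)
  H₂O: 0 + 1(279.3) = 279.3
Total out = 109.7 + 165.7 + 1149 + 279.3 = 1703 mol/min.

1700 mol/min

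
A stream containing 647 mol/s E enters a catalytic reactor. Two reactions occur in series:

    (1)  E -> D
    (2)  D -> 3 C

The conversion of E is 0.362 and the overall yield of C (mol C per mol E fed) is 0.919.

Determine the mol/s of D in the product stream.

Conversion of E: E consumed = 1ξ₁ = 0.362 × 647 → ξ₁ = 234.2 mol/s.
Yield of C: 3ξ₂ / 647 = 0.919 → ξ₂ = 198.2 mol/s.
Outlet amounts (n = n₀ + Σ ν·ξ):
  E: 647 − 1(234.2) = 412.8
  D: 0 + 1(234.2) − 1(198.2) = 36.02
  C: 0 + 3(198.2) = 594.6

36 mol/s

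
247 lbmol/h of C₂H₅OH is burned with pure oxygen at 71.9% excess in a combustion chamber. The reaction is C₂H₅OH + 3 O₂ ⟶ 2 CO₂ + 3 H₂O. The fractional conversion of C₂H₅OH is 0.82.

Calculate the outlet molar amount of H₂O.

Stoichiometric O₂ = 3 × 247 = 741 lbmol/h; O₂ fed = 741 × 1.719 = 1274 lbmol/h.
Fuel reacted = 0.82 × 247 → ξ = 202.5 lbmol/h.
Outlet (n = n₀ + ν ξ):
  C₂H₅OH: 247 − 1(202.5) = 44.46
  O₂: 1274 − 3(202.5) = 666.2
  CO₂: 0 + 2(202.5) = 405.1
  H₂O: 0 + 3(202.5) = 607.6

608 lbmol/h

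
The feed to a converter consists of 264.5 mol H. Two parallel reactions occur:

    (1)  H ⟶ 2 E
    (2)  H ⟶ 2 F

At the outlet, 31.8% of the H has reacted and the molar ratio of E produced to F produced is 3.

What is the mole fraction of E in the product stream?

0.362

Conversion of H: H consumed = 0.318 × 264.5 = 84.11 mol = 1ξ₁ + 1ξ₂.
Selectivity: 2ξ₁ / (2ξ₂) = 3 → ξ₁ = 3 ξ₂.
Substitute: (1·3 + 1) ξ₂ = 84.11 → ξ₂ = 21.03 mol, ξ₁ = 63.08 mol.
Outlet amounts (n = n₀ + Σ ν·ξ):
  H: 264.5 − 1(63.08) − 1(21.03) = 180.4
  E: 0 + 2(63.08) = 126.2
  F: 0 + 2(21.03) = 42.06
Total out = 348.6 mol; y_E = 126.2 / 348.6 = 0.3619.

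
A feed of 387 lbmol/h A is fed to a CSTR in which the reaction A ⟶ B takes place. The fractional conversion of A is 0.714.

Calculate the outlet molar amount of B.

A reacted = 0.714 × 387 = 276.3 lbmol/h; ν_A = −1, so ξ = 276.3/1 = 276.3 lbmol/h.
Outlet amounts (n = n₀ + ν ξ):
  A: 387 − 1(276.3) = 110.7
  B: 0 + 1(276.3) = 276.3

276 lbmol/h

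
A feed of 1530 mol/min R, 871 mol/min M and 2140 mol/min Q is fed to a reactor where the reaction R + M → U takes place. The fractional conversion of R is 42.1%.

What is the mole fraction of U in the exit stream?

0.165

R reacted = 0.421 × 1530 = 644.1 mol/min; ν_R = −1, so ξ = 644.1/1 = 644.1 mol/min.
Outlet amounts (n = n₀ + ν ξ):
  R: 1530 − 1(644.1) = 885.9
  M: 871 − 1(644.1) = 226.9
  U: 0 + 1(644.1) = 644.1
  Q: 2140 (inert)
Total out = 3897 mol/min; y_U = 644.1 / 3897 = 0.1653.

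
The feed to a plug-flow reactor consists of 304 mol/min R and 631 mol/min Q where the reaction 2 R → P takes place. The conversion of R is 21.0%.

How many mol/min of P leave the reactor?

31.9 mol/min

R reacted = 0.21 × 304 = 63.84 mol/min; ν_R = −2, so ξ = 63.84/2 = 31.92 mol/min.
Outlet amounts (n = n₀ + ν ξ):
  R: 304 − 2(31.92) = 240.2
  P: 0 + 1(31.92) = 31.92
  Q: 631 (inert)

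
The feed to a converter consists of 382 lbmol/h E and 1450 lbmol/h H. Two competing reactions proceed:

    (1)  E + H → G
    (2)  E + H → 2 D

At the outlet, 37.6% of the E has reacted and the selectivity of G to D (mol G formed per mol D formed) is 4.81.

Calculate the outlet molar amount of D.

Conversion of E: E consumed = 0.376 × 382 = 143.6 lbmol/h = 1ξ₁ + 1ξ₂.
Selectivity: 1ξ₁ / (2ξ₂) = 4.81 → ξ₁ = 9.62 ξ₂.
Substitute: (1·9.62 + 1) ξ₂ = 143.6 → ξ₂ = 13.52 lbmol/h, ξ₁ = 130.1 lbmol/h.
Outlet amounts (n = n₀ + Σ ν·ξ):
  E: 382 − 1(130.1) − 1(13.52) = 238.4
  H: 1450 − 1(130.1) − 1(13.52) = 1306
  G: 0 + 1(130.1) = 130.1
  D: 0 + 2(13.52) = 27.05

27 lbmol/h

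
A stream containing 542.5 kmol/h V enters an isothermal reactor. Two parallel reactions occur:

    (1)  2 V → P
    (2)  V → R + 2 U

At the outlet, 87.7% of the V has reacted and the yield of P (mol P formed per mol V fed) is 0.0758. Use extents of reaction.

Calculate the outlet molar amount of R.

Yield of P: 1ξ₁ / 542.5 = 0.0758 → ξ₁ = 41.12 kmol/h.
Conversion of V: 2ξ₁ + 1ξ₂ = 0.877 × 542.5 = 475.8 → ξ₂ = 393.5 kmol/h.
Outlet amounts (n = n₀ + Σ ν·ξ):
  V: 542.5 − 2(41.12) − 1(393.5) = 66.73
  P: 0 + 1(41.12) = 41.12
  R: 0 + 1(393.5) = 393.5
  U: 0 + 2(393.5) = 787.1

394 kmol/h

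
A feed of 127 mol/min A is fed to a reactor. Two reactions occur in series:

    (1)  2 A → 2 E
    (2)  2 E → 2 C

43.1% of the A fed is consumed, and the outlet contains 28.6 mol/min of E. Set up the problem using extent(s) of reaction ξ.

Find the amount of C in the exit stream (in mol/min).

26.1 mol/min

Conversion of A: A consumed = 2ξ₁ = 0.431 × 127 → ξ₁ = 27.37 mol/min.
E balance: n_E = 0 + 2ξ₁ − 2ξ₂ = 28.6 → ξ₂ = (2·27.37 − 28.6)/2 = 13.07 mol/min.
Outlet amounts (n = n₀ + Σ ν·ξ):
  A: 127 − 2(27.37) = 72.26
  E: 0 + 2(27.37) − 2(13.07) = 28.6
  C: 0 + 2(13.07) = 26.14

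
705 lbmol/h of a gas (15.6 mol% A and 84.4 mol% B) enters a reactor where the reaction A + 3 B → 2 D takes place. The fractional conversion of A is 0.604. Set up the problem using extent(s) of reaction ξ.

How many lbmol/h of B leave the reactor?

396 lbmol/h

A reacted = 0.604 × 110 = 66.43 lbmol/h; ν_A = −1, so ξ = 66.43/1 = 66.43 lbmol/h.
Outlet amounts (n = n₀ + ν ξ):
  A: 110 − 1(66.43) = 43.55
  B: 595 − 3(66.43) = 395.7
  D: 0 + 2(66.43) = 132.9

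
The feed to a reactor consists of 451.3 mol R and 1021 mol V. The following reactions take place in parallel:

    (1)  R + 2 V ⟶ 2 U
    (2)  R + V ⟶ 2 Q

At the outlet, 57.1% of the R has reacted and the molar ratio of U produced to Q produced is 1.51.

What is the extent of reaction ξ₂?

Conversion of R: R consumed = 0.571 × 451.3 = 257.7 mol = 1ξ₁ + 1ξ₂.
Selectivity: 2ξ₁ / (2ξ₂) = 1.51 → ξ₁ = 1.51 ξ₂.
Substitute: (1·1.51 + 1) ξ₂ = 257.7 → ξ₂ = 102.7 mol, ξ₁ = 155 mol.
Outlet amounts (n = n₀ + Σ ν·ξ):
  R: 451.3 − 1(155) − 1(102.7) = 193.6
  V: 1021 − 2(155) − 1(102.7) = 608.3
  U: 0 + 2(155) = 310.1
  Q: 0 + 2(102.7) = 205.3

ξ₂ = 103 mol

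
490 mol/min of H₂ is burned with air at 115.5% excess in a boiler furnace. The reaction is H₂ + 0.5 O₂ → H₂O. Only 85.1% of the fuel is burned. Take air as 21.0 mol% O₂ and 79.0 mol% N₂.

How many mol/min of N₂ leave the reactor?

1990 mol/min

Stoichiometric O₂ = 0.5 × 490 = 245 mol/min; O₂ fed = 245 × 2.155 = 528 mol/min.
N₂ fed = 528 × 79/21 = 1986 mol/min.
Fuel reacted = 0.851 × 490 → ξ = 417 mol/min.
Outlet (n = n₀ + ν ξ):
  H₂: 490 − 1(417) = 73.01
  O₂: 528 − 0.5(417) = 319.5
  N₂: 1986 (inert)
  H₂O: 0 + 1(417) = 417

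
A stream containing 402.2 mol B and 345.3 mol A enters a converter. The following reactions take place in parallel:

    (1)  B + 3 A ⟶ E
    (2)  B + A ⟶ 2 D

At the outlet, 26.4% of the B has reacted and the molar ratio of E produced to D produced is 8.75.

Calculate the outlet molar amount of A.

Conversion of B: B consumed = 0.264 × 402.2 = 106.2 mol = 1ξ₁ + 1ξ₂.
Selectivity: 1ξ₁ / (2ξ₂) = 8.75 → ξ₁ = 17.5 ξ₂.
Substitute: (1·17.5 + 1) ξ₂ = 106.2 → ξ₂ = 5.74 mol, ξ₁ = 100.4 mol.
Outlet amounts (n = n₀ + Σ ν·ξ):
  B: 402.2 − 1(100.4) − 1(5.74) = 296
  A: 345.3 − 3(100.4) − 1(5.74) = 38.24
  E: 0 + 1(100.4) = 100.4
  D: 0 + 2(5.74) = 11.48

38.2 mol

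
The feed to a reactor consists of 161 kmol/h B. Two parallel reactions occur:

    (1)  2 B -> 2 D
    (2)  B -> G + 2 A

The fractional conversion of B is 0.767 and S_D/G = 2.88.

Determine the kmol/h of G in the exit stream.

31.8 kmol/h

Conversion of B: B consumed = 0.767 × 161 = 123.5 kmol/h = 2ξ₁ + 1ξ₂.
Selectivity: 2ξ₁ / (1ξ₂) = 2.88 → ξ₁ = 1.44 ξ₂.
Substitute: (2·1.44 + 1) ξ₂ = 123.5 → ξ₂ = 31.83 kmol/h, ξ₁ = 45.83 kmol/h.
Outlet amounts (n = n₀ + Σ ν·ξ):
  B: 161 − 2(45.83) − 1(31.83) = 37.51
  D: 0 + 2(45.83) = 91.66
  G: 0 + 1(31.83) = 31.83
  A: 0 + 2(31.83) = 63.65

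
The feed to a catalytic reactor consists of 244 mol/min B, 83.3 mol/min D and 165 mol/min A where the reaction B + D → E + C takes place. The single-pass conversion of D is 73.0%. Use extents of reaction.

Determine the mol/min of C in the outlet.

D reacted = 0.73 × 83.3 = 60.81 mol/min; ν_D = −1, so ξ = 60.81/1 = 60.81 mol/min.
Outlet amounts (n = n₀ + ν ξ):
  B: 244 − 1(60.81) = 183.2
  D: 83.3 − 1(60.81) = 22.49
  E: 0 + 1(60.81) = 60.81
  C: 0 + 1(60.81) = 60.81
  A: 165 (inert)

60.8 mol/min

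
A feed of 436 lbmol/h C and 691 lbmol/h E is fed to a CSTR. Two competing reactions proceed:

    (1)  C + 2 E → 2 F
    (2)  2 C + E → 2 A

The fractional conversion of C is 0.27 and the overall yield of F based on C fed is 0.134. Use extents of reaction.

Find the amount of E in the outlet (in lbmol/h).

Yield of F: 2ξ₁ / 436 = 0.134 → ξ₁ = 29.21 lbmol/h.
Conversion of C: 1ξ₁ + 2ξ₂ = 0.27 × 436 = 117.7 → ξ₂ = 44.25 lbmol/h.
Outlet amounts (n = n₀ + Σ ν·ξ):
  C: 436 − 1(29.21) − 2(44.25) = 318.3
  E: 691 − 2(29.21) − 1(44.25) = 588.3
  F: 0 + 2(29.21) = 58.42
  A: 0 + 2(44.25) = 88.51

588 lbmol/h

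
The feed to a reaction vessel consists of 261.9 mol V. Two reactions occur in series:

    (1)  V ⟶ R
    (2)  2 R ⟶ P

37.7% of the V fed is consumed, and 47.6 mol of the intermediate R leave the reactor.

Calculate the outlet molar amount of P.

25.6 mol

Conversion of V: V consumed = 1ξ₁ = 0.377 × 261.9 → ξ₁ = 98.74 mol.
R balance: n_R = 0 + 1ξ₁ − 2ξ₂ = 47.6 → ξ₂ = (1·98.74 − 47.6)/2 = 25.57 mol.
Outlet amounts (n = n₀ + Σ ν·ξ):
  V: 261.9 − 1(98.74) = 163.2
  R: 0 + 1(98.74) − 2(25.57) = 47.6
  P: 0 + 1(25.57) = 25.57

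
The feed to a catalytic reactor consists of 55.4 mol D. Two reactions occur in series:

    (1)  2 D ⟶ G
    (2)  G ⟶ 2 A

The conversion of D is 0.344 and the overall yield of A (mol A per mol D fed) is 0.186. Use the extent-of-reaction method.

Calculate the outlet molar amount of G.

Conversion of D: D consumed = 2ξ₁ = 0.344 × 55.4 → ξ₁ = 9.529 mol.
Yield of A: 2ξ₂ / 55.4 = 0.186 → ξ₂ = 5.152 mol.
Outlet amounts (n = n₀ + Σ ν·ξ):
  D: 55.4 − 2(9.529) = 36.34
  G: 0 + 1(9.529) − 1(5.152) = 4.377
  A: 0 + 2(5.152) = 10.3

4.38 mol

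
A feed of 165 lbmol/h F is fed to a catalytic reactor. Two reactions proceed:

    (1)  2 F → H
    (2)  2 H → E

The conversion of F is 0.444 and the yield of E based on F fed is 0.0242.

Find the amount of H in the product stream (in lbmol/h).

28.6 lbmol/h

Conversion of F: F consumed = 2ξ₁ = 0.444 × 165 → ξ₁ = 36.63 lbmol/h.
Yield of E: 1ξ₂ / 165 = 0.0242 → ξ₂ = 3.993 lbmol/h.
Outlet amounts (n = n₀ + Σ ν·ξ):
  F: 165 − 2(36.63) = 91.74
  H: 0 + 1(36.63) − 2(3.993) = 28.64
  E: 0 + 1(3.993) = 3.993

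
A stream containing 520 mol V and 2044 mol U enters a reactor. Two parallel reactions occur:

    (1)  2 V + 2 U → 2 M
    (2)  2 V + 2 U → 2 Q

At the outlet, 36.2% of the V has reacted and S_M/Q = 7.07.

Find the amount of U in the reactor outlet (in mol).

Conversion of V: V consumed = 0.362 × 520 = 188.2 mol = 2ξ₁ + 2ξ₂.
Selectivity: 2ξ₁ / (2ξ₂) = 7.07 → ξ₁ = 7.07 ξ₂.
Substitute: (2·7.07 + 2) ξ₂ = 188.2 → ξ₂ = 11.66 mol, ξ₁ = 82.46 mol.
Outlet amounts (n = n₀ + Σ ν·ξ):
  V: 520 − 2(82.46) − 2(11.66) = 331.8
  U: 2044 − 2(82.46) − 2(11.66) = 1856
  M: 0 + 2(82.46) = 164.9
  Q: 0 + 2(11.66) = 23.33

1860 mol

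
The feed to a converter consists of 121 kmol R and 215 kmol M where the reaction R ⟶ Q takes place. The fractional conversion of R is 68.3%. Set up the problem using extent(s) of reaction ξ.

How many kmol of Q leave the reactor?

82.6 kmol

R reacted = 0.683 × 121 = 82.64 kmol; ν_R = −1, so ξ = 82.64/1 = 82.64 kmol.
Outlet amounts (n = n₀ + ν ξ):
  R: 121 − 1(82.64) = 38.36
  Q: 0 + 1(82.64) = 82.64
  M: 215 (inert)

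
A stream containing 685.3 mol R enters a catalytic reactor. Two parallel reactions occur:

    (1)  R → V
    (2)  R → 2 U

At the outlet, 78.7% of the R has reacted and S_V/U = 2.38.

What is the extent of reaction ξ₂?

ξ₂ = 93.6 mol

Conversion of R: R consumed = 0.787 × 685.3 = 539.3 mol = 1ξ₁ + 1ξ₂.
Selectivity: 1ξ₁ / (2ξ₂) = 2.38 → ξ₁ = 4.76 ξ₂.
Substitute: (1·4.76 + 1) ξ₂ = 539.3 → ξ₂ = 93.63 mol, ξ₁ = 445.7 mol.
Outlet amounts (n = n₀ + Σ ν·ξ):
  R: 685.3 − 1(445.7) − 1(93.63) = 146
  V: 0 + 1(445.7) = 445.7
  U: 0 + 2(93.63) = 187.3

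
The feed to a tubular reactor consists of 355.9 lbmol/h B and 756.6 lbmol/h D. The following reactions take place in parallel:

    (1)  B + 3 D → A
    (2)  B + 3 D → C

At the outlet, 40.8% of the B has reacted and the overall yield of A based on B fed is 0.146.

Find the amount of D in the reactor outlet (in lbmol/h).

Yield of A: 1ξ₁ / 355.9 = 0.146 → ξ₁ = 51.96 lbmol/h.
Conversion of B: 1ξ₁ + 1ξ₂ = 0.408 × 355.9 = 145.2 → ξ₂ = 93.25 lbmol/h.
Outlet amounts (n = n₀ + Σ ν·ξ):
  B: 355.9 − 1(51.96) − 1(93.25) = 210.7
  D: 756.6 − 3(51.96) − 3(93.25) = 321
  A: 0 + 1(51.96) = 51.96
  C: 0 + 1(93.25) = 93.25

321 lbmol/h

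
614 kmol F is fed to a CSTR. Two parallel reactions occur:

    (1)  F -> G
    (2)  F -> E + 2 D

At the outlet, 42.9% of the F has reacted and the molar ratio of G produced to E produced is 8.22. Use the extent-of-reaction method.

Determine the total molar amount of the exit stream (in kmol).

Conversion of F: F consumed = 0.429 × 614 = 263.4 kmol = 1ξ₁ + 1ξ₂.
Selectivity: 1ξ₁ / (1ξ₂) = 8.22 → ξ₁ = 8.22 ξ₂.
Substitute: (1·8.22 + 1) ξ₂ = 263.4 → ξ₂ = 28.57 kmol, ξ₁ = 234.8 kmol.
Outlet amounts (n = n₀ + Σ ν·ξ):
  F: 614 − 1(234.8) − 1(28.57) = 350.6
  G: 0 + 1(234.8) = 234.8
  E: 0 + 1(28.57) = 28.57
  D: 0 + 2(28.57) = 57.14
Total out = 350.6 + 234.8 + 28.57 + 57.14 = 671.1 kmol.

671 kmol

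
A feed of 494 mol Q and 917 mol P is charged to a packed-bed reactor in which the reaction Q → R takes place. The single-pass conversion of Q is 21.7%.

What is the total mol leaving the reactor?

1410 mol

Q reacted = 0.217 × 494 = 107.2 mol; ν_Q = −1, so ξ = 107.2/1 = 107.2 mol.
Outlet amounts (n = n₀ + ν ξ):
  Q: 494 − 1(107.2) = 386.8
  R: 0 + 1(107.2) = 107.2
  P: 917 (inert)
Total out = 386.8 + 107.2 + 917 = 1411 mol.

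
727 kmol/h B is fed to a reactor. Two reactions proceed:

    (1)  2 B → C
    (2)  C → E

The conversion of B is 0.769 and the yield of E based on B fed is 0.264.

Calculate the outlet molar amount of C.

87.6 kmol/h

Conversion of B: B consumed = 2ξ₁ = 0.769 × 727 → ξ₁ = 279.5 kmol/h.
Yield of E: 1ξ₂ / 727 = 0.264 → ξ₂ = 191.9 kmol/h.
Outlet amounts (n = n₀ + Σ ν·ξ):
  B: 727 − 2(279.5) = 167.9
  C: 0 + 1(279.5) − 1(191.9) = 87.6
  E: 0 + 1(191.9) = 191.9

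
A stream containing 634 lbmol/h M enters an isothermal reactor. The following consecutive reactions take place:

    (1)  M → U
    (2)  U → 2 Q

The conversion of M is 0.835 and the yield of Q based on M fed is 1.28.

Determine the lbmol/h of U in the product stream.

124 lbmol/h

Conversion of M: M consumed = 1ξ₁ = 0.835 × 634 → ξ₁ = 529.4 lbmol/h.
Yield of Q: 2ξ₂ / 634 = 1.28 → ξ₂ = 405.8 lbmol/h.
Outlet amounts (n = n₀ + Σ ν·ξ):
  M: 634 − 1(529.4) = 104.6
  U: 0 + 1(529.4) − 1(405.8) = 123.6
  Q: 0 + 2(405.8) = 811.5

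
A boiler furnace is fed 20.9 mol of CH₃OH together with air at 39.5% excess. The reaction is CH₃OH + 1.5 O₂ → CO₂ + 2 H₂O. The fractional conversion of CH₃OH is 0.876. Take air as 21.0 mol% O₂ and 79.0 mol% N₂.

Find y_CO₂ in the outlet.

0.0768

Stoichiometric O₂ = 1.5 × 20.9 = 31.35 mol; O₂ fed = 31.35 × 1.395 = 43.73 mol.
N₂ fed = 43.73 × 79/21 = 164.5 mol.
Fuel reacted = 0.876 × 20.9 → ξ = 18.31 mol.
Outlet (n = n₀ + ν ξ):
  CH₃OH: 20.9 − 1(18.31) = 2.592
  O₂: 43.73 − 1.5(18.31) = 16.27
  N₂: 164.5 (inert)
  CO₂: 0 + 1(18.31) = 18.31
  H₂O: 0 + 2(18.31) = 36.62
Total out = 238.3 mol; y_CO₂ = 18.31 / 238.3 = 0.07683.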